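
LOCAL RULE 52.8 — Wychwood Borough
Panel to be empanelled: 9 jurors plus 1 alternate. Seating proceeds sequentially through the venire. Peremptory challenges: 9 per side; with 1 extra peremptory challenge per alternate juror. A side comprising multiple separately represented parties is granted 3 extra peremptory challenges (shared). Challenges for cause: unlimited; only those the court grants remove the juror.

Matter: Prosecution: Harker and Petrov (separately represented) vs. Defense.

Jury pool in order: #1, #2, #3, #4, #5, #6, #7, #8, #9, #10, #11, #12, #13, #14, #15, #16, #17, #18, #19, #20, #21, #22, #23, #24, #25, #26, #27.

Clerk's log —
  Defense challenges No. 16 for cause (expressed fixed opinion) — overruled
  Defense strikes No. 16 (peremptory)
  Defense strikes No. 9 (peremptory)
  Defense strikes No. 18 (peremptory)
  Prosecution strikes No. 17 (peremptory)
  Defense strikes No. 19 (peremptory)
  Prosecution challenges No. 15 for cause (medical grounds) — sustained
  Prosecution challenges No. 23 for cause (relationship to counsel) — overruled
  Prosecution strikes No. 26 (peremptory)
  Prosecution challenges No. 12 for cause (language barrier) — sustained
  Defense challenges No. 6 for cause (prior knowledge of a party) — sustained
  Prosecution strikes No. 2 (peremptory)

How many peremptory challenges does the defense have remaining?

6

Defense allotment: 9 base + 1 × 1 alternate = 10.
Defense peremptories used: #16, #9, #18, #19 — 4 (for-cause on #16, #6 don't count).
Remaining: 10 − 4 = 6.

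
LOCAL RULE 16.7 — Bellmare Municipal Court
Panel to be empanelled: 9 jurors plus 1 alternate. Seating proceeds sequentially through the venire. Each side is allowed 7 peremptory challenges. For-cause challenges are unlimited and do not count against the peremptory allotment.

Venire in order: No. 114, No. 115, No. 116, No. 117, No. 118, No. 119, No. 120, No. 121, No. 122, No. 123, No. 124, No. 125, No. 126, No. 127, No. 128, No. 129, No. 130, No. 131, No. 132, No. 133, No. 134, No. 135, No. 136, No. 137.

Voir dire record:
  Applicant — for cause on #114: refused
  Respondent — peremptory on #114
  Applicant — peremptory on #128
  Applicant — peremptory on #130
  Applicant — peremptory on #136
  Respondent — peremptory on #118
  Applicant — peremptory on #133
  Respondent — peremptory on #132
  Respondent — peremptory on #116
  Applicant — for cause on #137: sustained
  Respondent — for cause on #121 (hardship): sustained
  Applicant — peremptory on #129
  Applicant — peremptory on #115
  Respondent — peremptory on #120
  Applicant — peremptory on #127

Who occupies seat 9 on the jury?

134

Removed: #114, #115, #116, #118, #120, #121, #127, #128, #129, #130, #132, #133, #136, #137.
Seating in order: seats 1–9 → #117, #119, #122, #123, #124, #125, #126, #131, #134; alternates → #135.
So seat 9 is #134.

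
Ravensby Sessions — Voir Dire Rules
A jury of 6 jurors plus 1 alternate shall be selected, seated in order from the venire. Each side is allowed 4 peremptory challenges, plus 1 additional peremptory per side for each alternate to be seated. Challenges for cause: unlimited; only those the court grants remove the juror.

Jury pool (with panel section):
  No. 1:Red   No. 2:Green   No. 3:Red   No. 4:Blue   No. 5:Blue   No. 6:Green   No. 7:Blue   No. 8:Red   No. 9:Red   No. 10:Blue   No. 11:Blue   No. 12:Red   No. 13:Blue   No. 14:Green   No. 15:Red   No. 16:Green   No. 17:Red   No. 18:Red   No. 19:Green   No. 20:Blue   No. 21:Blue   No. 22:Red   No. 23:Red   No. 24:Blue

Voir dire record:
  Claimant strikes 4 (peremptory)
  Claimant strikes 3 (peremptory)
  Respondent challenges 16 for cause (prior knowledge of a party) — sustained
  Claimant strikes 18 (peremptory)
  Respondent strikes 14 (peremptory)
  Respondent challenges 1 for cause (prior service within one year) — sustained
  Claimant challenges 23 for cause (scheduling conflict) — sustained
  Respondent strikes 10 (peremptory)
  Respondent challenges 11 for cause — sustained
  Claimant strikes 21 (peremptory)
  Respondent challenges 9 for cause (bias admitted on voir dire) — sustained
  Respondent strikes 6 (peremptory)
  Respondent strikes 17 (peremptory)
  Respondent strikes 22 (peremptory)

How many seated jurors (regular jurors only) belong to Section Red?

2

Removed: #1, #3, #4, #6, #9, #10, #11, #14, #16, #17, #18, #21, #22, #23.
Seated jurors 1–6: #2, #5, #7, #8, #12, #13 (alternates #15 not counted).
Of those, in Section Red: #8, #12 → 2.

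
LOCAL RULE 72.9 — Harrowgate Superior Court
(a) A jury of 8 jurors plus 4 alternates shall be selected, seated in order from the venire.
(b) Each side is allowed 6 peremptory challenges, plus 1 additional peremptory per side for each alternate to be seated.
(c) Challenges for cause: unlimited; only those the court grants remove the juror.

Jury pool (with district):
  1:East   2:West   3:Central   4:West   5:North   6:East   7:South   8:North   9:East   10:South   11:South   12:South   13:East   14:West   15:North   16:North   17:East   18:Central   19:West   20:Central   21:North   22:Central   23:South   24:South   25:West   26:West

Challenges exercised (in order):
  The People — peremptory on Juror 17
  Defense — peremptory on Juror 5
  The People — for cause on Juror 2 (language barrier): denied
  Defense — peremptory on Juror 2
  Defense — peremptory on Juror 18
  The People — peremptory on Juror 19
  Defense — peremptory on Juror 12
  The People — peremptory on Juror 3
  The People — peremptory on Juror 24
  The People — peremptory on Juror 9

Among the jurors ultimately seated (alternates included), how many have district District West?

Removed: #2, #3, #5, #9, #12, #17, #18, #19, #24.
Seated (12 incl. alternates): #1, #4, #6, #7, #8, #10, #11, #13, #14, #15, #16, #20.
Of those, in District West: #4, #14 → 2.

2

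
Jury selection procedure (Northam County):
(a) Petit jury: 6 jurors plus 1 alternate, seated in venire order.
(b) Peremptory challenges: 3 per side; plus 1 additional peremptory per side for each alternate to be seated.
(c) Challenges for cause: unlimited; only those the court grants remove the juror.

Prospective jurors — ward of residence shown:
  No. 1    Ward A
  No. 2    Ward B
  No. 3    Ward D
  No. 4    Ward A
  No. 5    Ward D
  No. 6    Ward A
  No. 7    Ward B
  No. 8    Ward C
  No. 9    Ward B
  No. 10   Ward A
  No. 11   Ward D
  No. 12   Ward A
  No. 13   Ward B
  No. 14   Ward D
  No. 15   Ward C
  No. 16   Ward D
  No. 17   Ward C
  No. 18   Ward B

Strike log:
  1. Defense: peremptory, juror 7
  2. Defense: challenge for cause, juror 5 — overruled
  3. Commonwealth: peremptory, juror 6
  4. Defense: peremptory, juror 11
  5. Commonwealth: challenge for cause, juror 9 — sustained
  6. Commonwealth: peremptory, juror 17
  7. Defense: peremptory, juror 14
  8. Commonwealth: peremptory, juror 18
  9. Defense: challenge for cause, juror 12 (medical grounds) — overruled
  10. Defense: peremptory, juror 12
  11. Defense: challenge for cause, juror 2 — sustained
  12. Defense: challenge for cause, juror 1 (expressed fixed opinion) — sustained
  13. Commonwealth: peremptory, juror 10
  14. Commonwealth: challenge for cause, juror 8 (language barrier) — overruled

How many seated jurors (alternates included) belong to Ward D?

Removed: #1, #2, #6, #7, #9, #10, #11, #12, #14, #17, #18.
Seated (7 incl. alternates): #3, #4, #5, #8, #13, #15, #16.
Of those, in Ward D: #3, #5, #16 → 3.

3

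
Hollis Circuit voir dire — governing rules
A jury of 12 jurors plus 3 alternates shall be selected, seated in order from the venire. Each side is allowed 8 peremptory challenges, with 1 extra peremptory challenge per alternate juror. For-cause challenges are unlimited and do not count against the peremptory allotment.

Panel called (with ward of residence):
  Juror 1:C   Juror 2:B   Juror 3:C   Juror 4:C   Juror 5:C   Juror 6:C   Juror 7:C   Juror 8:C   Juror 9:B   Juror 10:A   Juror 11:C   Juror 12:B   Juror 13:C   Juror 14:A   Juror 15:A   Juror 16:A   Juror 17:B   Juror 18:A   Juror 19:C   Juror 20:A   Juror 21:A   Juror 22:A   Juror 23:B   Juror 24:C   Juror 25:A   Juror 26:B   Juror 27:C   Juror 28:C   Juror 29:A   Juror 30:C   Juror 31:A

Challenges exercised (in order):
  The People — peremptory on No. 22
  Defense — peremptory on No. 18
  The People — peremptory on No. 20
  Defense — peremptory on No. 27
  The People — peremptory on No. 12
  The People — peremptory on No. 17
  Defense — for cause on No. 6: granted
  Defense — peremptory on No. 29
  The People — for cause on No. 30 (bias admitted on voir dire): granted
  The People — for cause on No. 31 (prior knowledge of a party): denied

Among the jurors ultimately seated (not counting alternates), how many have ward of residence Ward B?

Removed: #6, #12, #17, #18, #20, #22, #27, #29, #30.
Seated jurors 1–12: #1, #2, #3, #4, #5, #7, #8, #9, #10, #11, #13, #14 (alternates #15, #16, #19 not counted).
Of those, in Ward B: #2, #9 → 2.

2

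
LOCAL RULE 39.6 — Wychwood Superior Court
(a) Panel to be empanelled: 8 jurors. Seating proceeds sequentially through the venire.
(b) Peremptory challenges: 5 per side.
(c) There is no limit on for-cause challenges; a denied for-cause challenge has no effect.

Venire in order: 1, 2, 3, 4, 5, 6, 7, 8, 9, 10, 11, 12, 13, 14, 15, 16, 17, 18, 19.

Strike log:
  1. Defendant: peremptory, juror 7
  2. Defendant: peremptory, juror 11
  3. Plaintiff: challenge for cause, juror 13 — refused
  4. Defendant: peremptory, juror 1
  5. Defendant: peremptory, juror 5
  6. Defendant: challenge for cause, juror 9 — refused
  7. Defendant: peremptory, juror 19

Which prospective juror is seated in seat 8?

Removed: #1, #5, #7, #11, #19. (#9, #13 stay — for-cause denied.)
Seating in order: seats 1–8 → #2, #3, #4, #6, #8, #9, #10, #12.
So seat 8 is #12.

12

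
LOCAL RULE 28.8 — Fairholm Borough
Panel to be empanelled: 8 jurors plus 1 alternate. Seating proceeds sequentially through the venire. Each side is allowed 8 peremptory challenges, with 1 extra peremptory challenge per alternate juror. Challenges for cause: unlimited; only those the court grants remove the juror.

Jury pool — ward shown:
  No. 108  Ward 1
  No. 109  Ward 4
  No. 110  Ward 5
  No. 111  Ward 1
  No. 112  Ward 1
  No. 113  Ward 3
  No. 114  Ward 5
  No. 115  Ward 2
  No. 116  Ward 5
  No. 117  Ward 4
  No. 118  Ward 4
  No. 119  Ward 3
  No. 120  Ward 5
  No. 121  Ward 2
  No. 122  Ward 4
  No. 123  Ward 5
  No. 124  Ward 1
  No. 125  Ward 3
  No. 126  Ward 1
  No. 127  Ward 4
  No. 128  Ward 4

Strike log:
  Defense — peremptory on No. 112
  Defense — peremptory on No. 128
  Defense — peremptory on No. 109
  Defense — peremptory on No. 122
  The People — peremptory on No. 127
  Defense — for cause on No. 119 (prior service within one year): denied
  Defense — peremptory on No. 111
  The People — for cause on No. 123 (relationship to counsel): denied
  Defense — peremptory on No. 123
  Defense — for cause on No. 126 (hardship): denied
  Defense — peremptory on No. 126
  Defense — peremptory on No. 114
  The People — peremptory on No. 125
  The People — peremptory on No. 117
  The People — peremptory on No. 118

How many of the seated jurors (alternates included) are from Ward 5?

3

Removed: #109, #111, #112, #114, #117, #118, #122, #123, #125, #126, #127, #128.
Seated (9 incl. alternates): #108, #110, #113, #115, #116, #119, #120, #121, #124.
Of those, in Ward 5: #110, #116, #120 → 3.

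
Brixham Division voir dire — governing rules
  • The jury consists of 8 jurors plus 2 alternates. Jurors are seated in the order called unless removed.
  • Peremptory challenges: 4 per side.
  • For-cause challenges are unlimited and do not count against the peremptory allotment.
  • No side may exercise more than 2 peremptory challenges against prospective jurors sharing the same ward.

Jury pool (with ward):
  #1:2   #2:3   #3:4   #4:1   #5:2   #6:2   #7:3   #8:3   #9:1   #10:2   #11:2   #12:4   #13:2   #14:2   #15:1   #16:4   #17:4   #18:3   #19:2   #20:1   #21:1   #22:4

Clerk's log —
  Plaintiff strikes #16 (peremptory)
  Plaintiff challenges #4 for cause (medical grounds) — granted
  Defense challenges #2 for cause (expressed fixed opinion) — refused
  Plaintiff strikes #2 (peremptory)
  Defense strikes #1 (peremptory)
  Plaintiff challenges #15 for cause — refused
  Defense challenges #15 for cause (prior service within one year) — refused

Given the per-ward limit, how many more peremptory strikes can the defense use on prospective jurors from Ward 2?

Defense peremptories so far: #1 — 1 of 4 used, 3 left overall.
Against Ward 2: #1 — 1 used; per-ward cap 2 leaves 1.
Binding limit: min(3, 1) = 1.

1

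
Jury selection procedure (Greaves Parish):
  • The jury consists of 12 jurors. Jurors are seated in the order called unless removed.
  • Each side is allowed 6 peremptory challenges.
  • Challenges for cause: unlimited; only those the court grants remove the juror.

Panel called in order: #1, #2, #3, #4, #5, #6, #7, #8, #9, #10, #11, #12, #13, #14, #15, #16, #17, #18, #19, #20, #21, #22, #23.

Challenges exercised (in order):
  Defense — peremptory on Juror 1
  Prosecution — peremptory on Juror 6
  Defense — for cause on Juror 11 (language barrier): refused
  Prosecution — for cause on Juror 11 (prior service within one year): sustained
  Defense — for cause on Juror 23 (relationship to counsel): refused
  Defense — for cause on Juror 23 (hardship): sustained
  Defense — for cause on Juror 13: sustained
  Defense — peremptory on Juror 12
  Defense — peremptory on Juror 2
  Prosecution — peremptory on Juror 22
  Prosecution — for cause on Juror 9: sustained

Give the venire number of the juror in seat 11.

18

Removed: #1, #2, #6, #9, #11, #12, #13, #22, #23.
Seating in order: seats 1–12 → #3, #4, #5, #7, #8, #10, #14, #15, #16, #17, #18, #19.
So seat 11 is #18.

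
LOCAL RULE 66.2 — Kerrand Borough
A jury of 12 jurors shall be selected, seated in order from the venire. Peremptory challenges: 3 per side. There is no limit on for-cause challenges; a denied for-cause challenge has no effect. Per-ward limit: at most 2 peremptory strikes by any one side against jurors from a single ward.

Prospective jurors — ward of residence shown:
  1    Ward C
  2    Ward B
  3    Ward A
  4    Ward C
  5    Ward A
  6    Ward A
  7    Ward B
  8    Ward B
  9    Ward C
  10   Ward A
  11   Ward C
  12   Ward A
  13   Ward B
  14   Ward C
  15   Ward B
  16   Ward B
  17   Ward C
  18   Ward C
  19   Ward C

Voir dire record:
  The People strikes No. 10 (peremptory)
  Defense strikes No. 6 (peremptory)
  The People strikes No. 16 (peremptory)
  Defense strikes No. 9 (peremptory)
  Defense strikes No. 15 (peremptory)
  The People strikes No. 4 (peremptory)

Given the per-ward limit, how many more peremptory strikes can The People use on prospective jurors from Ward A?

0

The People peremptories so far: #10, #16, #4 — 3 of 3 used, 0 left overall.
Against Ward A: #10 — 1 used; per-ward cap 2 leaves 1.
Binding limit: min(0, 1) = 0.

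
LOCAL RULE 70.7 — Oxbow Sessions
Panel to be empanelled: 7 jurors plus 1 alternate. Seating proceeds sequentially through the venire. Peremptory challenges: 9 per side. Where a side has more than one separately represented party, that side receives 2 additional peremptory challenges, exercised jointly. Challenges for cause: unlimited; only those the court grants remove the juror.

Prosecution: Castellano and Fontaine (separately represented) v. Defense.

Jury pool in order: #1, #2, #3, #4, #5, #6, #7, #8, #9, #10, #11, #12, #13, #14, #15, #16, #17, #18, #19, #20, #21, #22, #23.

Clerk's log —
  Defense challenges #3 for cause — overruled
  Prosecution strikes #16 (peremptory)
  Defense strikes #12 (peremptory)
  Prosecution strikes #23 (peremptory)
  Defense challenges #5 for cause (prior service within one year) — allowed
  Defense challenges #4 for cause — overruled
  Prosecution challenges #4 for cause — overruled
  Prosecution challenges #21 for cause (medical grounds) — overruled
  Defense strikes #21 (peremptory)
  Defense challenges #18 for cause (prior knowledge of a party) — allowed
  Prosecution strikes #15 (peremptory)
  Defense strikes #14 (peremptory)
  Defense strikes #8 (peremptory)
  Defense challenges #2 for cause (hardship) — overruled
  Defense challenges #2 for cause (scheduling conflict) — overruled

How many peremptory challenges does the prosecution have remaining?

Prosecution allotment: 9 base + 2 multi-party = 11.
Prosecution peremptories used: #16, #23, #15 — 3 (for-cause on #4, #21 don't count).
Remaining: 11 − 3 = 8.

8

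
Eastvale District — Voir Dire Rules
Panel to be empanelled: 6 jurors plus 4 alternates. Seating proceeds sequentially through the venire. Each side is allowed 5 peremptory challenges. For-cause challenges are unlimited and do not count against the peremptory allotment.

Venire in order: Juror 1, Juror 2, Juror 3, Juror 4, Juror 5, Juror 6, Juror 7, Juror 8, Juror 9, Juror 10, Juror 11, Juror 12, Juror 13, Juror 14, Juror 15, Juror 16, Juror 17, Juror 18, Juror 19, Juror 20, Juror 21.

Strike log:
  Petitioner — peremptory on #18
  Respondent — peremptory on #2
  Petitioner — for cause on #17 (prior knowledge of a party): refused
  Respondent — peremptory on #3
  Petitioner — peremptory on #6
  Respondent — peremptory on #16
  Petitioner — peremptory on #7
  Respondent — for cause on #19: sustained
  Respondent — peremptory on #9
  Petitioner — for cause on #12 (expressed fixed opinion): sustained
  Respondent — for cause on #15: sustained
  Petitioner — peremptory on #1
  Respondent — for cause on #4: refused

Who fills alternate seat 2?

17

Removed: #1, #2, #3, #6, #7, #9, #12, #15, #16, #18, #19. (#4, #17 stay — for-cause denied.)
Filling seats in venire order through position 8: #4, #5, #8, #10, #11, #13, #14, #17.
So alternate 2 is #17.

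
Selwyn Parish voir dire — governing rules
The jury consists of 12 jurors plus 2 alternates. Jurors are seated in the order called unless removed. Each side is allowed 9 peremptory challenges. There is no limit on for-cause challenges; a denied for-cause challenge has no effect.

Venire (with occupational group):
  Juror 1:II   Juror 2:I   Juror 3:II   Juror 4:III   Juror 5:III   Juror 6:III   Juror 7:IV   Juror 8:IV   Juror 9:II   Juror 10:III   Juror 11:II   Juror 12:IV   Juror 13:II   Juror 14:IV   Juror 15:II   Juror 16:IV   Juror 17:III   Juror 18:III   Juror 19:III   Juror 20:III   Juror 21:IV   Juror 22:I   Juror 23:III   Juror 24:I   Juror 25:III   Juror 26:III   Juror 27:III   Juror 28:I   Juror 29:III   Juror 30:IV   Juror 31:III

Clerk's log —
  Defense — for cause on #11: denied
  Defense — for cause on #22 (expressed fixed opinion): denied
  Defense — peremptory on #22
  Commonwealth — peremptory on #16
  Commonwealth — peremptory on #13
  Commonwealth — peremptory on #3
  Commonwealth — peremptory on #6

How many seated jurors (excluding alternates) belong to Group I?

Removed: #3, #6, #13, #16, #22.
Seated jurors 1–12: #1, #2, #4, #5, #7, #8, #9, #10, #11, #12, #14, #15 (alternates #17, #18 not counted).
Of those, in Group I: #2 → 1.

1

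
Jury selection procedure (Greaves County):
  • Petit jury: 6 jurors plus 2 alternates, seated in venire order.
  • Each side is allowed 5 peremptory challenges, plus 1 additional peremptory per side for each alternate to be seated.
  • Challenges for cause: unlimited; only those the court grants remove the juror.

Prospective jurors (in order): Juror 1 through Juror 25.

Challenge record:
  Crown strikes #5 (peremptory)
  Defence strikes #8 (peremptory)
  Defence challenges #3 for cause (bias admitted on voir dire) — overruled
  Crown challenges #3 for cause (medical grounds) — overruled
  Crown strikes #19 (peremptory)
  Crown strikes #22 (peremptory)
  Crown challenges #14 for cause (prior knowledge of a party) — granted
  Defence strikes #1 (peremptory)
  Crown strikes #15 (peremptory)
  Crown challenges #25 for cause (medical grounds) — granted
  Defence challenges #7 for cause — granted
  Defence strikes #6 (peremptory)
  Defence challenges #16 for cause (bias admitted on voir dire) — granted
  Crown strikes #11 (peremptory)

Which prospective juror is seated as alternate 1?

Removed: #1, #5, #6, #7, #8, #11, #14, #15, #16, #19, #22, #25. (#3 stays — for-cause denied.)
Filling seats in venire order through position 7: #2, #3, #4, #9, #10, #12, #13.
So alternate 1 is #13.

13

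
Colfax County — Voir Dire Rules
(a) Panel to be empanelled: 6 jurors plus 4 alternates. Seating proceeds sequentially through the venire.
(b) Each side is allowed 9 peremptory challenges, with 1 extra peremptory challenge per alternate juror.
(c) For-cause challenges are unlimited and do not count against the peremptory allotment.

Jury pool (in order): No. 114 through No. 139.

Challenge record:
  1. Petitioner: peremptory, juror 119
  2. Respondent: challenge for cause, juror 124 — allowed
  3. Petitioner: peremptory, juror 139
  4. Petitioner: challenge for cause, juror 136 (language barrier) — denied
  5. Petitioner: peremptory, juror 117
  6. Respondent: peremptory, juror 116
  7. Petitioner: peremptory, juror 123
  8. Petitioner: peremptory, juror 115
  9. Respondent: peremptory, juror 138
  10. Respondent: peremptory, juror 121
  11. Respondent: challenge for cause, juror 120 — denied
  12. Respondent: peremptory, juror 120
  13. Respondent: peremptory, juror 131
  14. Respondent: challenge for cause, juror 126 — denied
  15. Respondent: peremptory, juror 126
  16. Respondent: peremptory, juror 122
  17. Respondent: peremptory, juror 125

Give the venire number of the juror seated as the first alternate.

Removed: #115, #116, #117, #119, #120, #121, #122, #123, #124, #125, #126, #131, #138, #139. (#136 stays — for-cause denied.)
Seating in order: seats 1–6 → #114, #118, #127, #128, #129, #130; alternates → #132, #133, #134, #135.
So alternate 1 is #132.

132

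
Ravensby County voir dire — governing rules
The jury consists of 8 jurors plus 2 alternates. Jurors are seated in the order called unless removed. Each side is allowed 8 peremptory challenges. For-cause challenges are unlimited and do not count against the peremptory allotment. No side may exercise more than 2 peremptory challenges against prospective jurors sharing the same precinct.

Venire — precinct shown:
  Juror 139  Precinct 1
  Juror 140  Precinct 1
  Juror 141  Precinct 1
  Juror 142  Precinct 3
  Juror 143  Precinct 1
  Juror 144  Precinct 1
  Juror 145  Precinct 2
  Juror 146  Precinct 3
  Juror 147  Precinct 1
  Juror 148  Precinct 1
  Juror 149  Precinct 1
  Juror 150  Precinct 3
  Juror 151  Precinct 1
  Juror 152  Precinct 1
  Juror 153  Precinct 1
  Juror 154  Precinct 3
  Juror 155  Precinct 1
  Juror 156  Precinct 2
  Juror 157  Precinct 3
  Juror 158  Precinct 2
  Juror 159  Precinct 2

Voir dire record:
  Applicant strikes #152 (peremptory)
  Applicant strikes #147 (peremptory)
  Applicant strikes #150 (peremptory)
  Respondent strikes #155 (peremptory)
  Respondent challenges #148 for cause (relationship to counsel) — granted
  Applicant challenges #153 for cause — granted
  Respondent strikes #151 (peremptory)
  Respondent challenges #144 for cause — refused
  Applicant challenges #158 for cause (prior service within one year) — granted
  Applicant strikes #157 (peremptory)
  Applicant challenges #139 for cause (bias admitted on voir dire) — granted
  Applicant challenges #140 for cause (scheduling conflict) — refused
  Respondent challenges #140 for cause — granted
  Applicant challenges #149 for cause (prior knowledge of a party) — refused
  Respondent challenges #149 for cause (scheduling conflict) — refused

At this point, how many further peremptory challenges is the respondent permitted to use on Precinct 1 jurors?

0

Respondent peremptories so far: #155, #151 — 2 of 8 used, 6 left overall.
Against Precinct 1: #155, #151 — 2 used; per-precinct cap 2 leaves 0.
Binding limit: min(6, 0) = 0.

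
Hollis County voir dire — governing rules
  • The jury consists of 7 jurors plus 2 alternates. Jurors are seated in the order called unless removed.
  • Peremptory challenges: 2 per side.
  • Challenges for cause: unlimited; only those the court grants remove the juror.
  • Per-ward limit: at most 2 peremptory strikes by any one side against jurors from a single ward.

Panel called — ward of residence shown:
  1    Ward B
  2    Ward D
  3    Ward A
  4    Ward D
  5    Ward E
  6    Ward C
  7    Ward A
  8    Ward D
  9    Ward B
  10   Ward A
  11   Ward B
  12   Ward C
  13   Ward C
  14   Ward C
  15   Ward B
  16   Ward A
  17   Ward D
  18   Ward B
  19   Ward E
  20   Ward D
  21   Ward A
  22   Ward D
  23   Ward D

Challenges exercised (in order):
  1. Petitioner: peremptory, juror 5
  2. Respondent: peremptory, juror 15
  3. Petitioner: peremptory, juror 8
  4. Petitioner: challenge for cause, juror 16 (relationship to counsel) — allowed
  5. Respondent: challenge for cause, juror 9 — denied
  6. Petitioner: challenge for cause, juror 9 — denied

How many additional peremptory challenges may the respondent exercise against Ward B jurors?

1

Respondent peremptories so far: #15 — 1 of 2 used, 1 left overall.
Against Ward B: #15 — 1 used; per-ward cap 2 leaves 1.
Binding limit: min(1, 1) = 1.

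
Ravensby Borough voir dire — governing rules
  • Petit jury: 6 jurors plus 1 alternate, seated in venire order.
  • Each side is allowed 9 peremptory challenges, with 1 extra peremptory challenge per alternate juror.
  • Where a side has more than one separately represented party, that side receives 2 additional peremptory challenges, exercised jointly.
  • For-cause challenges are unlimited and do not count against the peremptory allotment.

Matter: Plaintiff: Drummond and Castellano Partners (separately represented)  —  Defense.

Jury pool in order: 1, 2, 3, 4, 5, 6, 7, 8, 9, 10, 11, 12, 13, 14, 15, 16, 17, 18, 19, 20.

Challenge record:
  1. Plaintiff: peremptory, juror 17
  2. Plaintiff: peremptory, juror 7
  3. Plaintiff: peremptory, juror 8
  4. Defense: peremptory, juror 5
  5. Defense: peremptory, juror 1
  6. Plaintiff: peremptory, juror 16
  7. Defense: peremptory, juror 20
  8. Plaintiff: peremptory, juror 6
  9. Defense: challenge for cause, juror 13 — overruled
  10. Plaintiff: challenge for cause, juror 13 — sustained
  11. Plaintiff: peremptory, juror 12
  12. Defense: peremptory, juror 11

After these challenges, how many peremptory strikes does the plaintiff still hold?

6

Plaintiff allotment: 9 base + 1 × 1 alternate + 2 multi-party = 12.
Plaintiff peremptories used: #17, #7, #8, #16, #6, #12 — 6 (the for-cause on #13 doesn't count).
Remaining: 12 − 6 = 6.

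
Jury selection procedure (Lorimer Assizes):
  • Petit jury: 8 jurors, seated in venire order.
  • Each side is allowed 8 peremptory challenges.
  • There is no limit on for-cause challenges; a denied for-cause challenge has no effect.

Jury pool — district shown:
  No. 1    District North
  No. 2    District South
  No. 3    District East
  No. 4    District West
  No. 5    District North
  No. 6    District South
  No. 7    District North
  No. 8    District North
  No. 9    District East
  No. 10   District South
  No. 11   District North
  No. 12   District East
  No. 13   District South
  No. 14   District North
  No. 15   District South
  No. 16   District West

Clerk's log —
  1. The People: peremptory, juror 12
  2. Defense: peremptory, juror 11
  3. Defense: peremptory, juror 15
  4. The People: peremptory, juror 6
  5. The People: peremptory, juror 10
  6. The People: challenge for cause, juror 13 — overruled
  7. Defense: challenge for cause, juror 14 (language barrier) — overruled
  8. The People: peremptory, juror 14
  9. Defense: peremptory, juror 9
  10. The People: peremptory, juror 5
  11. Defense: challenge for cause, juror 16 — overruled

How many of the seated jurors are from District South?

2

Removed: #5, #6, #9, #10, #11, #12, #14, #15.
Seated jurors 1–8: #1, #2, #3, #4, #7, #8, #13, #16.
Of those, in District South: #2, #13 → 2.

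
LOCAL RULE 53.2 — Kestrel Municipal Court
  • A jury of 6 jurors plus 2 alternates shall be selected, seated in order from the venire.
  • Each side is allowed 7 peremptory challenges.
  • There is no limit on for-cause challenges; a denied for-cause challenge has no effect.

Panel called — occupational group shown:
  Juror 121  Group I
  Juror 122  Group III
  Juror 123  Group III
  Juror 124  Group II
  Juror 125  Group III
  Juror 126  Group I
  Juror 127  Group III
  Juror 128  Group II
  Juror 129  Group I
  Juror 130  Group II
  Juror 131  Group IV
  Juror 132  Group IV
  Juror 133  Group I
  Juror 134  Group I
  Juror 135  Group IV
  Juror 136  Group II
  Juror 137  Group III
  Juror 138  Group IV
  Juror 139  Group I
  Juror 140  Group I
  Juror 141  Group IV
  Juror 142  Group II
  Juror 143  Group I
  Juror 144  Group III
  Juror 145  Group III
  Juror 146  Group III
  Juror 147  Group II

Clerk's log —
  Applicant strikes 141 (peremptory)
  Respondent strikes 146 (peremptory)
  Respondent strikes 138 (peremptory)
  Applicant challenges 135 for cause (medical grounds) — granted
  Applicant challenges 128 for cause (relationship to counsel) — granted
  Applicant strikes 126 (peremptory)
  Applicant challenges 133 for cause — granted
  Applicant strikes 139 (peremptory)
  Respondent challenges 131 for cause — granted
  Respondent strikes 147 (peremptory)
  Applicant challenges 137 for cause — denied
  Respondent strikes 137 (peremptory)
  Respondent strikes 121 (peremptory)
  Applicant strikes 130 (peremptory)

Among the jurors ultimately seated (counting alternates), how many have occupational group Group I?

2

Removed: #121, #126, #128, #130, #131, #133, #135, #137, #138, #139, #141, #146, #147.
Seated (8 incl. alternates): #122, #123, #124, #125, #127, #129, #132, #134.
Of those, in Group I: #129, #134 → 2.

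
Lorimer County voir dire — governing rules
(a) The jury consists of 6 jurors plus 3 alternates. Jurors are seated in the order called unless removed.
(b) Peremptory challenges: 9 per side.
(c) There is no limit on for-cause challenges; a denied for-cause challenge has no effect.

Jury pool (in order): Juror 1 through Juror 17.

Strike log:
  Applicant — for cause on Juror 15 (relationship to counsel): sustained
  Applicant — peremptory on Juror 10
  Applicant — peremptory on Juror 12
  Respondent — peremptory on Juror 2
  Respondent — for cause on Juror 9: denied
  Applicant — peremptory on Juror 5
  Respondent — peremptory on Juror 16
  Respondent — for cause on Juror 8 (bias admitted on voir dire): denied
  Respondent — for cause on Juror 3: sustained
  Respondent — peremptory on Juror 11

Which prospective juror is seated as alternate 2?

14

Removed: #2, #3, #5, #10, #11, #12, #15, #16. (#8, #9 stay — for-cause denied.)
Filling seats in venire order through position 8: #1, #4, #6, #7, #8, #9, #13, #14.
So alternate 2 is #14.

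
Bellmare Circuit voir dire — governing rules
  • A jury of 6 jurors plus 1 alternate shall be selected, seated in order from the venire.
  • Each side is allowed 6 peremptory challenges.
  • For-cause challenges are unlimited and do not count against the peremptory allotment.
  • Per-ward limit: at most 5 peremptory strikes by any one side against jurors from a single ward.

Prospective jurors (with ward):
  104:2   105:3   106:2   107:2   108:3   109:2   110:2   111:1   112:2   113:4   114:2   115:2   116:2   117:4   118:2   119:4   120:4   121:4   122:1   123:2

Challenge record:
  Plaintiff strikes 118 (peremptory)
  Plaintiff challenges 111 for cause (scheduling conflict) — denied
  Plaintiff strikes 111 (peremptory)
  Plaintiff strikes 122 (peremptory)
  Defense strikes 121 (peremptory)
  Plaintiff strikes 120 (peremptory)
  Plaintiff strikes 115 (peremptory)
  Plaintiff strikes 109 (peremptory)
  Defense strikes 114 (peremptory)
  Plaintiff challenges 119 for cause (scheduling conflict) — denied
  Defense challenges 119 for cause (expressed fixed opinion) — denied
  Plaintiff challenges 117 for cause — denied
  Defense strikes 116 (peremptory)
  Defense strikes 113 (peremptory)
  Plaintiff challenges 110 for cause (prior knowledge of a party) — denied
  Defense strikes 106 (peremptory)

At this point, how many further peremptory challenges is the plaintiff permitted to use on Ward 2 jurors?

0

Plaintiff peremptories so far: #118, #111, #122, #120, #115, #109 — 6 of 6 used, 0 left overall.
Against Ward 2: #118, #115, #109 — 3 used; per-ward cap 5 leaves 2.
Binding limit: min(0, 2) = 0.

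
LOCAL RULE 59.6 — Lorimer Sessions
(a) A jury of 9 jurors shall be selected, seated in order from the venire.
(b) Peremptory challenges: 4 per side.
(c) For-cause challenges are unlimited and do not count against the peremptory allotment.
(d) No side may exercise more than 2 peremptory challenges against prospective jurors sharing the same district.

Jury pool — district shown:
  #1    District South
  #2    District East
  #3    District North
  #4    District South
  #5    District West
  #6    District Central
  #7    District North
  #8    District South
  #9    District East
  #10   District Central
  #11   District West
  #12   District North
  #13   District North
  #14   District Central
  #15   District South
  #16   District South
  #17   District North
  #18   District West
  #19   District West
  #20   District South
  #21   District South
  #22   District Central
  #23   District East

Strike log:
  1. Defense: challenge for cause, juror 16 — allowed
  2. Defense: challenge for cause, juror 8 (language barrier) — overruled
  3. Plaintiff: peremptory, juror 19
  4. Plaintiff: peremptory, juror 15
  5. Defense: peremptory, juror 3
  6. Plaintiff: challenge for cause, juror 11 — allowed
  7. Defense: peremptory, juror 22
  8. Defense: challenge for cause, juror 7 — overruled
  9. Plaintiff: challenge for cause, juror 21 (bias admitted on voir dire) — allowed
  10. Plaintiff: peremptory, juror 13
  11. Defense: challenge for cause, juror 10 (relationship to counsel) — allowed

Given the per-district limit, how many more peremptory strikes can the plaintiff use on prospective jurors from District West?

1

Plaintiff peremptories so far: #19, #15, #13 — 3 of 4 used, 1 left overall.
Against District West: #19 — 1 used; per-district cap 2 leaves 1.
Binding limit: min(1, 1) = 1.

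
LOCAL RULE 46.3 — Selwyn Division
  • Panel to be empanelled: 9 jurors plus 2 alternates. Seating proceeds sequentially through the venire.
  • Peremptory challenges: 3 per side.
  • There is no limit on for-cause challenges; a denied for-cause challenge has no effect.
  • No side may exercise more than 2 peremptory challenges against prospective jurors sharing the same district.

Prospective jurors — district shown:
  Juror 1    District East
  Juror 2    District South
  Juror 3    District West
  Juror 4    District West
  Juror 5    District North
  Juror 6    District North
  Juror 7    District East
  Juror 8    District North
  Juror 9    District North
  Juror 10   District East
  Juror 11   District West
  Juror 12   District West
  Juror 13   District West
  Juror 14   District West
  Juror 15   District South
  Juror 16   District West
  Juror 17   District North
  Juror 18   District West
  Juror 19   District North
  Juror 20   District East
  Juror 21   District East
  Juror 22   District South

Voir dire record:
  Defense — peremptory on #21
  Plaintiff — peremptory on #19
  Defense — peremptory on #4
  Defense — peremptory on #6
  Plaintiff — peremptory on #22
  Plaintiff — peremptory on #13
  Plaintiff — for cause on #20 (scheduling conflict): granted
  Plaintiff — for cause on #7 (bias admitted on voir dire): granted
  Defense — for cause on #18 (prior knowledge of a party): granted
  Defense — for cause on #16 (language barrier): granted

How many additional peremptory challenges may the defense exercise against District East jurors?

0

Defense peremptories so far: #21, #4, #6 — 3 of 3 used, 0 left overall.
Against District East: #21 — 1 used; per-district cap 2 leaves 1.
Binding limit: min(0, 1) = 0.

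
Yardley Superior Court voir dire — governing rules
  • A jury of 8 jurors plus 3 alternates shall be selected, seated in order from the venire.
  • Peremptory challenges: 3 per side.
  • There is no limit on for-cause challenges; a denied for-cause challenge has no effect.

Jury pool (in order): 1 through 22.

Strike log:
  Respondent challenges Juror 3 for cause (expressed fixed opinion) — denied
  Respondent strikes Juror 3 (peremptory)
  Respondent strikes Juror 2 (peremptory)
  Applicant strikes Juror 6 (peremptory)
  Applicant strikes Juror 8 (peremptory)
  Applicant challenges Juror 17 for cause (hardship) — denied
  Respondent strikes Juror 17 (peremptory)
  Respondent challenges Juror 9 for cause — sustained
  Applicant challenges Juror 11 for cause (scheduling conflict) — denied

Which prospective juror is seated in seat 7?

12

Removed: #2, #3, #6, #8, #9, #17. (#11 stays — for-cause denied.)
Seating in order: seats 1–8 → #1, #4, #5, #7, #10, #11, #12, #13; alternates → #14, #15, #16.
So seat 7 is #12.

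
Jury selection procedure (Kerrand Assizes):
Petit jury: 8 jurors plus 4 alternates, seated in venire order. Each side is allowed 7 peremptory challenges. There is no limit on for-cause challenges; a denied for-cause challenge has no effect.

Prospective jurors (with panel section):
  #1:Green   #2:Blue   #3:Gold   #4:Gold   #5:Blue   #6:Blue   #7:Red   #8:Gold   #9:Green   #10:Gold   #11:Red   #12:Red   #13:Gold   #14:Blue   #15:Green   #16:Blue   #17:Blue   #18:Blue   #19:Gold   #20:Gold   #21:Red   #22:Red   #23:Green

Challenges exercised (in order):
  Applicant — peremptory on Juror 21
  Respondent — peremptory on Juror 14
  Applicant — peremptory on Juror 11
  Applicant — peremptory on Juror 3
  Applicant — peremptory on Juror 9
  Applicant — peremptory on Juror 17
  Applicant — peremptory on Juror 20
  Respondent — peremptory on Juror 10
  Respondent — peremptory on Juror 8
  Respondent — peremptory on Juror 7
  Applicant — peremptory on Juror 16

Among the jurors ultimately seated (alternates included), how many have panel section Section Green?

3

Removed: #3, #7, #8, #9, #10, #11, #14, #16, #17, #20, #21.
Seated (12 incl. alternates): #1, #2, #4, #5, #6, #12, #13, #15, #18, #19, #22, #23.
Of those, in Section Green: #1, #15, #23 → 3.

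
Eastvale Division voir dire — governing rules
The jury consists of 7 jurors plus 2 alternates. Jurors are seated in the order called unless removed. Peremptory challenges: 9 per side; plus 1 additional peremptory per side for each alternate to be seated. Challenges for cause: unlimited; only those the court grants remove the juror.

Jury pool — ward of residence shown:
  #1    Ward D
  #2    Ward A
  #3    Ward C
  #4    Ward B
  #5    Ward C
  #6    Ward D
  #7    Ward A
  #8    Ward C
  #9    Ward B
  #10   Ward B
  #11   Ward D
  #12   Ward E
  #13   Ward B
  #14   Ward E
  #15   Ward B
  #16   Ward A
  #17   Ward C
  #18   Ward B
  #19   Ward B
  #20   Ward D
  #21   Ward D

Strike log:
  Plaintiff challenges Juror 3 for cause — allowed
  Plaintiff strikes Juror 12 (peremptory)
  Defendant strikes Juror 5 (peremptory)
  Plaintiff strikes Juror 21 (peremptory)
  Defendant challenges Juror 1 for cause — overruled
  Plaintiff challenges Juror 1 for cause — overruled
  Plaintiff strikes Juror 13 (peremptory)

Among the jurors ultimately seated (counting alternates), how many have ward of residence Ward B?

3

Removed: #3, #5, #12, #13, #21.
Seated (9 incl. alternates): #1, #2, #4, #6, #7, #8, #9, #10, #11.
Of those, in Ward B: #4, #9, #10 → 3.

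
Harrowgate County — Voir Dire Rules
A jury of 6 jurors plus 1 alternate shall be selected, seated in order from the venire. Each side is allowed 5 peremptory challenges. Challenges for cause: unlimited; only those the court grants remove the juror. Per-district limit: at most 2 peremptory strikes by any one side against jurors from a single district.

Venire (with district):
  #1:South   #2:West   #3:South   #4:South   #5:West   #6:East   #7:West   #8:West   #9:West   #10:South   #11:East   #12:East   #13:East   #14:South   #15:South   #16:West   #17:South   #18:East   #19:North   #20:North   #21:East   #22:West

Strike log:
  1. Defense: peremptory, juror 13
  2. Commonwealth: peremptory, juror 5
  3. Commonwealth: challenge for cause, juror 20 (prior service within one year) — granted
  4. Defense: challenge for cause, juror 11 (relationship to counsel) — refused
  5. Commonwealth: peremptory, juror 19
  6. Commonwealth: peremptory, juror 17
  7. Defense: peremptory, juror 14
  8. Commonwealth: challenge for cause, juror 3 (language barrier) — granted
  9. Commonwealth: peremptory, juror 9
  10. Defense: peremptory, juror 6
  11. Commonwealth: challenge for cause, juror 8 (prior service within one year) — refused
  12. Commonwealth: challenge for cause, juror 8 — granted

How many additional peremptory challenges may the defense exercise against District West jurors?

2

Defense peremptories so far: #13, #14, #6 — 3 of 5 used, 2 left overall.
Against District West: none yet — per-district cap 2 leaves 2.
Binding limit: min(2, 2) = 2.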